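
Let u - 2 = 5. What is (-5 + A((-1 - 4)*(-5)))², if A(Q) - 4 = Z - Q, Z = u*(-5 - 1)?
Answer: 4624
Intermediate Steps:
u = 7 (u = 2 + 5 = 7)
Z = -42 (Z = 7*(-5 - 1) = 7*(-6) = -42)
A(Q) = -38 - Q (A(Q) = 4 + (-42 - Q) = -38 - Q)
(-5 + A((-1 - 4)*(-5)))² = (-5 + (-38 - (-1 - 4)*(-5)))² = (-5 + (-38 - (-5)*(-5)))² = (-5 + (-38 - 1*25))² = (-5 + (-38 - 25))² = (-5 - 63)² = (-68)² = 4624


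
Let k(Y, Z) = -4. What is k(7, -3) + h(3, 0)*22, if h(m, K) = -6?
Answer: -136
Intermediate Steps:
k(7, -3) + h(3, 0)*22 = -4 - 6*22 = -4 - 132 = -136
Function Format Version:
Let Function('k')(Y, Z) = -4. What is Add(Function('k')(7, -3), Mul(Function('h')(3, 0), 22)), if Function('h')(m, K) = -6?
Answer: -136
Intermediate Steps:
Add(Function('k')(7, -3), Mul(Function('h')(3, 0), 22)) = Add(-4, Mul(-6, 22)) = Add(-4, -132) = -136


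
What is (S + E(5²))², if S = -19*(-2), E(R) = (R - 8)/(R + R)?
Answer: 3674889/2500 ≈ 1470.0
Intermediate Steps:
E(R) = (-8 + R)/(2*R) (E(R) = (-8 + R)/((2*R)) = (-8 + R)*(1/(2*R)) = (-8 + R)/(2*R))
S = 38
(S + E(5²))² = (38 + (-8 + 5²)/(2*(5²)))² = (38 + (½)*(-8 + 25)/25)² = (38 + (½)*(1/25)*17)² = (38 + 17/50)² = (1917/50)² = 3674889/2500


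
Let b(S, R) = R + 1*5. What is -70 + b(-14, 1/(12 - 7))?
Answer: -324/5 ≈ -64.800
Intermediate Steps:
b(S, R) = 5 + R (b(S, R) = R + 5 = 5 + R)
-70 + b(-14, 1/(12 - 7)) = -70 + (5 + 1/(12 - 7)) = -70 + (5 + 1/5) = -70 + (5 + ⅕) = -70 + 26/5 = -324/5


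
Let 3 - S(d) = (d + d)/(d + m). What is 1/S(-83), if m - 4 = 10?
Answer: 69/41 ≈ 1.6829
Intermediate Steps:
m = 14 (m = 4 + 10 = 14)
S(d) = 3 - 2*d/(14 + d) (S(d) = 3 - (d + d)/(d + 14) = 3 - 2*d/(14 + d))
1/S(-83) = 1/((42 - 83)/(14 - 83)) = 1/(-41/(-69)) = 1/(-1/69*(-41)) = 1/(41/69) = 69/41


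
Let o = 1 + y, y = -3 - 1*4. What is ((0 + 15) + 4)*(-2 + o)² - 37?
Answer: 1179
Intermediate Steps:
y = -7 (y = -3 - 4 = -7)
o = -6 (o = 1 - 7 = -6)
((0 + 15) + 4)*(-2 + o)² - 37 = ((0 + 15) + 4)*(-2 - 6)² - 37 = (15 + 4)*(-8)² - 37 = 19*64 - 37 = 1216 - 37 = 1179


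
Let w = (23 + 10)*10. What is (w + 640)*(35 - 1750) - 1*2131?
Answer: -1665681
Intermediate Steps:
w = 330 (w = 33*10 = 330)
(w + 640)*(35 - 1750) - 1*2131 = (330 + 640)*(35 - 1750) - 1*2131 = 970*(-1715) - 2131 = -1663550 - 2131 = -1665681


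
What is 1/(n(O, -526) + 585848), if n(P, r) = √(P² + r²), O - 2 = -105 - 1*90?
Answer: 585848/343217565179 - 5*√12557/343217565179 ≈ 1.7053e-6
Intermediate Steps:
O = -193 (O = 2 + (-105 - 1*90) = 2 + (-105 - 90) = 2 - 195 = -193)
1/(n(O, -526) + 585848) = 1/(√((-193)² + (-526)²) + 585848) = 1/(√(37249 + 276676) + 585848) = 1/(√313925 + 585848) = 1/(5*√12557 + 585848) = 1/(585848 + 5*√12557)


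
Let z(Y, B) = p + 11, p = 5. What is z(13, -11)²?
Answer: 256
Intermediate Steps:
z(Y, B) = 16 (z(Y, B) = 5 + 11 = 16)
z(13, -11)² = 16² = 256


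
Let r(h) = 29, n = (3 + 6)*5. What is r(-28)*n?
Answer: 1305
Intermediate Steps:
n = 45 (n = 9*5 = 45)
r(-28)*n = 29*45 = 1305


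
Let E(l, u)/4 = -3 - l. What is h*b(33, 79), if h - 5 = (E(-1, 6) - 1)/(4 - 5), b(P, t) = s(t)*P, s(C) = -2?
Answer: -924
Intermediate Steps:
b(P, t) = -2*P
E(l, u) = -12 - 4*l (E(l, u) = 4*(-3 - l) = -12 - 4*l)
h = 14 (h = 5 + ((-12 - 4*(-1)) - 1)/(4 - 5) = 5 + ((-12 + 4) - 1)/(-1) = 5 + (-8 - 1)*(-1) = 5 - 9*(-1) = 5 + 9 = 14)
h*b(33, 79) = 14*(-2*33) = 14*(-66) = -924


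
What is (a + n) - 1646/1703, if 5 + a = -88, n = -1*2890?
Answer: -5081695/1703 ≈ -2984.0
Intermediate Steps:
n = -2890
a = -93 (a = -5 - 88 = -93)
(a + n) - 1646/1703 = (-93 - 2890) - 1646/1703 = -2983 - 1646*1/1703 = -2983 - 1646/1703 = -5081695/1703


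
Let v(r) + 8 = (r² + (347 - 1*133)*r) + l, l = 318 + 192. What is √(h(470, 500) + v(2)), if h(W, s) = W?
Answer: 6*√39 ≈ 37.470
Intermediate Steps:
l = 510
v(r) = 502 + r² + 214*r (v(r) = -8 + ((r² + (347 - 1*133)*r) + 510) = -8 + ((r² + (347 - 133)*r) + 510) = -8 + ((r² + 214*r) + 510) = -8 + (510 + r² + 214*r) = 502 + r² + 214*r)
√(h(470, 500) + v(2)) = √(470 + (502 + 2² + 214*2)) = √(470 + (502 + 4 + 428)) = √(470 + 934) = √1404 = 6*√39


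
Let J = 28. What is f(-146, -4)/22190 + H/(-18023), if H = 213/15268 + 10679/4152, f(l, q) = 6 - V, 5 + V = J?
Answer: -2882575048487/3169085045474040 ≈ -0.00090959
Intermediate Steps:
V = 23 (V = -5 + 28 = 23)
f(l, q) = -17 (f(l, q) = 6 - 1*23 = 6 - 23 = -17)
H = 40982837/15848184 (H = 213*(1/15268) + 10679*(1/4152) = 213/15268 + 10679/4152 = 40982837/15848184 ≈ 2.5860)
f(-146, -4)/22190 + H/(-18023) = -17/22190 + (40982837/15848184)/(-18023) = -17*1/22190 + (40982837/15848184)*(-1/18023) = -17/22190 - 40982837/285631820232 = -2882575048487/3169085045474040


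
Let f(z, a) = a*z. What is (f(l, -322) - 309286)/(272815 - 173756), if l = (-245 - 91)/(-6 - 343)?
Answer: -108049006/34571591 ≈ -3.1254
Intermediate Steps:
l = 336/349 (l = -336/(-349) = -336*(-1/349) = 336/349 ≈ 0.96275)
(f(l, -322) - 309286)/(272815 - 173756) = (-322*336/349 - 309286)/(272815 - 173756) = (-108192/349 - 309286)/99059 = -108049006/349*1/99059 = -108049006/34571591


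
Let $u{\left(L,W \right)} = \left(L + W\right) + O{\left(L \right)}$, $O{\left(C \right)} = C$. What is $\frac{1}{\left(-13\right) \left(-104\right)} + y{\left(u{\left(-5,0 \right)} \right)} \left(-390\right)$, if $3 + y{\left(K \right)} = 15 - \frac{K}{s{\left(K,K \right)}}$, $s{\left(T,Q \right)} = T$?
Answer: $- \frac{5800079}{1352} \approx -4290.0$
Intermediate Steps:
$u{\left(L,W \right)} = W + 2 L$ ($u{\left(L,W \right)} = \left(L + W\right) + L = W + 2 L$)
$y{\left(K \right)} = 11$ ($y{\left(K \right)} = -3 + \left(15 - \frac{K}{K}\right) = -3 + \left(15 - 1\right) = -3 + 14 = 11$)
$\frac{1}{\left(-13\right) \left(-104\right)} + y{\left(u{\left(-5,0 \right)} \right)} \left(-390\right) = \frac{1}{\left(-13\right) \left(-104\right)} + 11 \left(-390\right) = \frac{1}{1352} - 4290 = - \frac{5800079}{1352}$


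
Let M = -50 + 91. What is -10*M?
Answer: -410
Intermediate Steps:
M = 41
-10*M = -10*41 = -410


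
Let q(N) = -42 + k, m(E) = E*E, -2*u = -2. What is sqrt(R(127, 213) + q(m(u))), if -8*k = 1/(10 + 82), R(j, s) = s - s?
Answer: I*sqrt(1421998)/184 ≈ 6.4808*I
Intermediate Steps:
u = 1 (u = -1/2*(-2) = 1)
R(j, s) = 0
m(E) = E**2
k = -1/736 (k = -1/(8*(10 + 82)) = -1/8/92 = -1/8*1/92 = -1/736 ≈ -0.0013587)
q(N) = -30913/736 (q(N) = -42 - 1/736 = -30913/736)
sqrt(R(127, 213) + q(m(u))) = sqrt(0 - 30913/736) = sqrt(-30913/736) = I*sqrt(1421998)/184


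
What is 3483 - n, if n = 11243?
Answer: -7760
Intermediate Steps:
3483 - n = 3483 - 1*11243 = 3483 - 11243 = -7760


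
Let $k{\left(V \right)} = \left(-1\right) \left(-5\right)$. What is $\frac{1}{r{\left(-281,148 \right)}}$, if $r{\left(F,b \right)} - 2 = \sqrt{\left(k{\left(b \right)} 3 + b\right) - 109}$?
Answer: $- \frac{1}{25} + \frac{3 \sqrt{6}}{50} \approx 0.10697$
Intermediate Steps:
$k{\left(V \right)} = 5$
$r{\left(F,b \right)} = 2 + \sqrt{-94 + b}$ ($r{\left(F,b \right)} = 2 + \sqrt{\left(5 \cdot 3 + b\right) - 109} = 2 + \sqrt{\left(15 + b\right) - 109} = 2 + \sqrt{-94 + b}$)
$\frac{1}{r{\left(-281,148 \right)}} = \frac{1}{2 + \sqrt{-94 + 148}} = \frac{1}{2 + \sqrt{54}} = \frac{1}{2 + 3 \sqrt{6}}$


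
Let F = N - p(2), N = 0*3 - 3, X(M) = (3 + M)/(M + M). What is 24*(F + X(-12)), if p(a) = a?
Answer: -111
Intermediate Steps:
X(M) = (3 + M)/(2*M) (X(M) = (3 + M)/((2*M)) = (3 + M)*(1/(2*M)) = (3 + M)/(2*M))
N = -3 (N = 0 - 3 = -3)
F = -5 (F = -3 - 1*2 = -3 - 2 = -5)
24*(F + X(-12)) = 24*(-5 + (1/2)*(3 - 12)/(-12)) = 24*(-5 + (1/2)*(-1/12)*(-9)) = 24*(-5 + 3/8) = 24*(-37/8) = -111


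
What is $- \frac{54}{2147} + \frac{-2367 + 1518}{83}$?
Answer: $- \frac{1827285}{178201} \approx -10.254$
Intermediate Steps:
$- \frac{54}{2147} + \frac{-2367 + 1518}{83} = \left(-54\right) \frac{1}{2147} - \frac{849}{83} = - \frac{54}{2147} - \frac{849}{83} = - \frac{1827285}{178201}$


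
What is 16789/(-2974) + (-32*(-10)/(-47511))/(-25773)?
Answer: -20558146387687/3641665982922 ≈ -5.6453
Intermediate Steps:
16789/(-2974) + (-32*(-10)/(-47511))/(-25773) = 16789*(-1/2974) + (320*(-1/47511))*(-1/25773) = -16789/2974 - 320/47511*(-1/25773) = -16789/2974 + 320/1224501003 = -20558146387687/3641665982922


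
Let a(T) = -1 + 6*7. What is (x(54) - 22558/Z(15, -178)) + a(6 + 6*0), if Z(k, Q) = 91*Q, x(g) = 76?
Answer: 958862/8099 ≈ 118.39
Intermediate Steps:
a(T) = 41 (a(T) = -1 + 42 = 41)
(x(54) - 22558/Z(15, -178)) + a(6 + 6*0) = (76 - 22558/(91*(-178))) + 41 = (76 - 22558/(-16198)) + 41 = (76 - 22558*(-1/16198)) + 41 = (76 + 11279/8099) + 41 = 626803/8099 + 41 = 958862/8099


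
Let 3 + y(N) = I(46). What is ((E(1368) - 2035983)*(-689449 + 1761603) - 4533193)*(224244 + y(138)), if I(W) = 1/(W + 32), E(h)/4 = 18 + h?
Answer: -38076556907009720401/78 ≈ -4.8816e+17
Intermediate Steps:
E(h) = 72 + 4*h (E(h) = 4*(18 + h) = 72 + 4*h)
I(W) = 1/(32 + W)
y(N) = -233/78 (y(N) = -3 + 1/(32 + 46) = -3 + 1/78 = -233/78)
((E(1368) - 2035983)*(-689449 + 1761603) - 4533193)*(224244 + y(138)) = (((72 + 4*1368) - 2035983)*(-689449 + 1761603) - 4533193)*(224244 - 233/78) = (((72 + 5472) - 2035983)*1072154 - 4533193)*(17490799/78) = ((5544 - 2035983)*1072154 - 4533193)*(17490799/78) = (-2030439*1072154 - 4533193)*(17490799/78) = (-2176943295606 - 4533193)*(17490799/78) = -2176947828799*17490799/78 = -38076556907009720401/78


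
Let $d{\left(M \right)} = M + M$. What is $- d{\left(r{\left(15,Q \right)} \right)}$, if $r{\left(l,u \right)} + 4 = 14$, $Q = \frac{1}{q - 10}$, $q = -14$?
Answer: $-20$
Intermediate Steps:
$Q = - \frac{1}{24}$ ($Q = \frac{1}{-14 - 10} = \frac{1}{-24} = - \frac{1}{24} \approx -0.041667$)
$r{\left(l,u \right)} = 10$ ($r{\left(l,u \right)} = -4 + 14 = 10$)
$d{\left(M \right)} = 2 M$
$- d{\left(r{\left(15,Q \right)} \right)} = - 2 \cdot 10 = \left(-1\right) 20 = -20$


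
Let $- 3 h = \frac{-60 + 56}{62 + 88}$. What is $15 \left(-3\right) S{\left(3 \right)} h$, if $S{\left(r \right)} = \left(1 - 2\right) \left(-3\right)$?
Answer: $- \frac{6}{5} \approx -1.2$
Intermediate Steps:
$S{\left(r \right)} = 3$ ($S{\left(r \right)} = \left(-1\right) \left(-3\right) = 3$)
$h = \frac{2}{225}$ ($h = - \frac{\left(-60 + 56\right) \frac{1}{62 + 88}}{3} = - \frac{\left(-4\right) \frac{1}{150}}{3} = \left(- \frac{1}{3}\right) \left(- \frac{2}{75}\right) = \frac{2}{225} \approx 0.0088889$)
$15 \left(-3\right) S{\left(3 \right)} h = 15 \left(-3\right) 3 \cdot \frac{2}{225} = \left(-45\right) 3 \cdot \frac{2}{225} = \left(-135\right) \frac{2}{225} = - \frac{6}{5}$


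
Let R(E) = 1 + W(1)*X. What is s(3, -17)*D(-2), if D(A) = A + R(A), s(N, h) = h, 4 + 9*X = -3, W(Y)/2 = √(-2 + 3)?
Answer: 391/9 ≈ 43.444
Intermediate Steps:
W(Y) = 2 (W(Y) = 2*√(-2 + 3) = 2*√1 = 2*1 = 2)
X = -7/9 (X = -4/9 + (⅑)*(-3) = -4/9 - ⅓ = -7/9 ≈ -0.77778)
R(E) = -5/9 (R(E) = 1 + 2*(-7/9) = 1 - 14/9 = -5/9)
D(A) = -5/9 + A (D(A) = A - 5/9 = -5/9 + A)
s(3, -17)*D(-2) = -17*(-5/9 - 2) = -17*(-23/9) = 391/9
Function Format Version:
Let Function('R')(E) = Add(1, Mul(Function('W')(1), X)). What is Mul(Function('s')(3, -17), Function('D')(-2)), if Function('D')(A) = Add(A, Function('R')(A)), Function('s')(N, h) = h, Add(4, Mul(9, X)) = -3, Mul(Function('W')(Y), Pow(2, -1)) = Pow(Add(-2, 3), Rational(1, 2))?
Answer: Rational(391, 9) ≈ 43.444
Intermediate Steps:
Function('W')(Y) = 2 (Function('W')(Y) = Mul(2, Pow(Add(-2, 3), Rational(1, 2))) = Mul(2, Pow(1, Rational(1, 2))) = Mul(2, 1) = 2)
X = Rational(-7, 9) (X = Add(Rational(-4, 9), Mul(Rational(1, 9), -3)) = Add(Rational(-4, 9), Rational(-1, 3)) = Rational(-7, 9) ≈ -0.77778)
Function('R')(E) = Rational(-5, 9) (Function('R')(E) = Add(1, Mul(2, Rational(-7, 9))) = Add(1, Rational(-14, 9)) = Rational(-5, 9))
Function('D')(A) = Add(Rational(-5, 9), A) (Function('D')(A) = Add(A, Rational(-5, 9)) = Add(Rational(-5, 9), A))
Mul(Function('s')(3, -17), Function('D')(-2)) = Mul(-17, Add(Rational(-5, 9), -2)) = Mul(-17, Rational(-23, 9)) = Rational(391, 9)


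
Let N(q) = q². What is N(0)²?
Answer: 0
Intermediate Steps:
N(0)² = (0²)² = 0² = 0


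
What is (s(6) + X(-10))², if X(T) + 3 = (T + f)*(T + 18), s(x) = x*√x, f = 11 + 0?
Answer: 241 + 60*√6 ≈ 387.97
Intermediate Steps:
f = 11
s(x) = x^(3/2)
X(T) = -3 + (11 + T)*(18 + T) (X(T) = -3 + (T + 11)*(T + 18) = -3 + (11 + T)*(18 + T))
(s(6) + X(-10))² = (6^(3/2) + (195 + (-10)² + 29*(-10)))² = (6*√6 + (195 + 100 - 290))² = (6*√6 + 5)² = (5 + 6*√6)²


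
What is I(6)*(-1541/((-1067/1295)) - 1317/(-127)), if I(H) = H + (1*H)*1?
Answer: 3058149648/135509 ≈ 22568.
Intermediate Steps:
I(H) = 2*H (I(H) = H + H*1 = H + H = 2*H)
I(6)*(-1541/((-1067/1295)) - 1317/(-127)) = (2*6)*(-1541/((-1067/1295)) - 1317/(-127)) = 12*(-1541/((-1067*1/1295)) - 1317*(-1/127)) = 12*(-1541/(-1067/1295) + 1317/127) = 12*(-1541*(-1295/1067) + 1317/127) = 12*(1995595/1067 + 1317/127) = 12*(254845804/135509) = 3058149648/135509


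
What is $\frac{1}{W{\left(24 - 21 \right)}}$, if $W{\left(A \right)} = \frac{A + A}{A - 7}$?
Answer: $- \frac{2}{3} \approx -0.66667$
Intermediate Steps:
$W{\left(A \right)} = \frac{2 A}{-7 + A}$
$\frac{1}{W{\left(24 - 21 \right)}} = \frac{1}{2 \left(24 - 21\right) \frac{1}{-7 + \left(24 - 21\right)}} = \frac{1}{2 \cdot 3 \frac{1}{-7 + 3}} = \frac{1}{2 \cdot 3 \frac{1}{-4}} = \frac{1}{2 \cdot 3 \left(- \frac{1}{4}\right)} = \frac{1}{- \frac{3}{2}} = - \frac{2}{3}$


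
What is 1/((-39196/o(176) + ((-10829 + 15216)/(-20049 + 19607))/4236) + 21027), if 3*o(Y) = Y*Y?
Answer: 1812398016/38102408791333 ≈ 4.7566e-5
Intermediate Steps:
o(Y) = Y**2/3 (o(Y) = (Y*Y)/3 = Y**2/3)
1/((-39196/o(176) + ((-10829 + 15216)/(-20049 + 19607))/4236) + 21027) = 1/((-39196/((1/3)*176**2) + ((-10829 + 15216)/(-20049 + 19607))/4236) + 21027) = 1/((-39196/((1/3)*30976) + (4387/(-442))*(1/4236)) + 21027) = 1/((-39196/30976/3 + (4387*(-1/442))*(1/4236)) + 21027) = 1/((-39196*3/30976 - 4387/442*1/4236) + 21027) = 1/((-29397/7744 - 4387/1872312) + 21027) = 1/(-6884291099/1812398016 + 21027) = 1/(38102408791333/1812398016) = 1812398016/38102408791333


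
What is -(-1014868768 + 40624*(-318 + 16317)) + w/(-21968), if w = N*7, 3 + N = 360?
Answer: 8016681008957/21968 ≈ 3.6493e+8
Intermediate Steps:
N = 357 (N = -3 + 360 = 357)
w = 2499 (w = 357*7 = 2499)
-(-1014868768 + 40624*(-318 + 16317)) + w/(-21968) = -(-1014868768 + 40624*(-318 + 16317)) + 2499/(-21968) = -40624/(1/((15999 + 2855) - 27837)) + 2499*(-1/21968) = -40624/(1/(18854 - 27837)) - 2499/21968 = -40624/(1/(-8983)) - 2499/21968 = -40624/(-1/8983) - 2499/21968 = -40624*(-8983) - 2499/21968 = 364925392 - 2499/21968 = 8016681008957/21968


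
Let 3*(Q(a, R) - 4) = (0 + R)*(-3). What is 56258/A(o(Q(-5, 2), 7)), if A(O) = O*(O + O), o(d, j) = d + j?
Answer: 28129/81 ≈ 347.27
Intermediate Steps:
Q(a, R) = 4 - R (Q(a, R) = 4 + ((0 + R)*(-3))/3 = 4 + (R*(-3))/3 = 4 + (-3*R)/3 = 4 - R)
A(O) = 2*O² (A(O) = O*(2*O) = 2*O²)
56258/A(o(Q(-5, 2), 7)) = 56258/((2*((4 - 1*2) + 7)²)) = 56258/((2*((4 - 2) + 7)²)) = 56258/((2*(2 + 7)²)) = 56258/((2*9²)) = 56258/((2*81)) = 56258/162 = 56258*(1/162) = 28129/81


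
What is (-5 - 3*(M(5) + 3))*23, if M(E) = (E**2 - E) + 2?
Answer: -1840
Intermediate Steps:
M(E) = 2 + E**2 - E
(-5 - 3*(M(5) + 3))*23 = (-5 - 3*((2 + 5**2 - 1*5) + 3))*23 = (-5 - 3*((2 + 25 - 5) + 3))*23 = (-5 - 3*(22 + 3))*23 = (-5 - 3*25)*23 = (-5 - 75)*23 = -80*23 = -1840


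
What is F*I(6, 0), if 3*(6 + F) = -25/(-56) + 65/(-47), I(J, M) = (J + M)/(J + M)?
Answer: -49841/7896 ≈ -6.3122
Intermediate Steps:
I(J, M) = 1
F = -49841/7896 (F = -6 + (-25/(-56) + 65/(-47))/3 = -6 + (-25*(-1/56) + 65*(-1/47))/3 = -6 + (25/56 - 65/47)/3 = -6 + (⅓)*(-2465/2632) = -6 - 2465/7896 = -49841/7896 ≈ -6.3122)
F*I(6, 0) = -49841/7896*1 = -49841/7896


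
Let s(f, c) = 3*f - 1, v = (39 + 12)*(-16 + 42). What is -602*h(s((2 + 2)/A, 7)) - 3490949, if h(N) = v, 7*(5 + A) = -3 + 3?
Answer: -4289201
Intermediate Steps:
v = 1326 (v = 51*26 = 1326)
A = -5 (A = -5 + (-3 + 3)/7 = -5 + (⅐)*0 = -5 + 0 = -5)
s(f, c) = -1 + 3*f
h(N) = 1326
-602*h(s((2 + 2)/A, 7)) - 3490949 = -602*1326 - 3490949 = -798252 - 3490949 = -4289201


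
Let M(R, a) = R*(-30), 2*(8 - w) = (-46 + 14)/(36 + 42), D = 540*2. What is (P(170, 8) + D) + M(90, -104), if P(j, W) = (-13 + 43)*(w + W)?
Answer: -14740/13 ≈ -1133.8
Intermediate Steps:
D = 1080
w = 320/39 (w = 8 - (-46 + 14)/(2*(36 + 42)) = 8 - (-16)/78 = 8 - 1/2*(-16/39) = 8 + 8/39 = 320/39 ≈ 8.2051)
P(j, W) = 3200/13 + 30*W (P(j, W) = (-13 + 43)*(320/39 + W) = 30*(320/39 + W) = 3200/13 + 30*W)
M(R, a) = -30*R
(P(170, 8) + D) + M(90, -104) = ((3200/13 + 30*8) + 1080) - 30*90 = ((3200/13 + 240) + 1080) - 2700 = (6320/13 + 1080) - 2700 = 20360/13 - 2700 = -14740/13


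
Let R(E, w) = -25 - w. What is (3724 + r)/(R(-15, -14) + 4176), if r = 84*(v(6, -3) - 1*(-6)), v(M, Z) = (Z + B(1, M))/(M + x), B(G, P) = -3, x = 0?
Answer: 592/595 ≈ 0.99496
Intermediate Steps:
v(M, Z) = (-3 + Z)/M (v(M, Z) = (Z - 3)/(M + 0) = (-3 + Z)/M)
r = 420 (r = 84*((-3 - 3)/6 - 1*(-6)) = 84*((⅙)*(-6) + 6) = 84*(-1 + 6) = 84*5 = 420)
(3724 + r)/(R(-15, -14) + 4176) = (3724 + 420)/((-25 - 1*(-14)) + 4176) = 4144/((-25 + 14) + 4176) = 4144/(-11 + 4176) = 4144/4165 = 4144*(1/4165) = 592/595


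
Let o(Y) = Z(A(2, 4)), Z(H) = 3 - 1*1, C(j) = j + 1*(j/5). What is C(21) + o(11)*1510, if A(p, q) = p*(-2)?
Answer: 15226/5 ≈ 3045.2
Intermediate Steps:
A(p, q) = -2*p
C(j) = 6*j/5 (C(j) = j + 1*(j*(⅕)) = j + 1*(j/5) = j + j/5 = 6*j/5)
Z(H) = 2 (Z(H) = 3 - 1 = 2)
o(Y) = 2
C(21) + o(11)*1510 = (6/5)*21 + 2*1510 = 126/5 + 3020 = 15226/5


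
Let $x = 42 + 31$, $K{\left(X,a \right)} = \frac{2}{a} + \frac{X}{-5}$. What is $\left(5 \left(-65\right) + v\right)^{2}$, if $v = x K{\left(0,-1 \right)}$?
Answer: $221841$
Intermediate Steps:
$K{\left(X,a \right)} = \frac{2}{a} - \frac{X}{5}$ ($K{\left(X,a \right)} = \frac{2}{a} + X \left(- \frac{1}{5}\right) = \frac{2}{a} - \frac{X}{5}$)
$x = 73$
$v = -146$ ($v = 73 \left(\frac{2}{-1} - 0\right) = 73 \left(2 \left(-1\right) + 0\right) = 73 \left(-2 + 0\right) = 73 \left(-2\right) = -146$)
$\left(5 \left(-65\right) + v\right)^{2} = \left(5 \left(-65\right) - 146\right)^{2} = \left(-325 - 146\right)^{2} = \left(-471\right)^{2} = 221841$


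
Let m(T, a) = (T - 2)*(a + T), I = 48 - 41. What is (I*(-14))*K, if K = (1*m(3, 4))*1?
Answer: -686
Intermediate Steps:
I = 7
m(T, a) = (-2 + T)*(T + a)
K = 7 (K = (1*(3² - 2*3 - 2*4 + 3*4))*1 = (1*(9 - 6 - 8 + 12))*1 = (1*7)*1 = 7*1 = 7)
(I*(-14))*K = (7*(-14))*7 = -98*7 = -686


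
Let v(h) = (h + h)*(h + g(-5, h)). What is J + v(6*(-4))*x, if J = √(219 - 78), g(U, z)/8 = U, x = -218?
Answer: -669696 + √141 ≈ -6.6968e+5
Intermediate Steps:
g(U, z) = 8*U
v(h) = 2*h*(-40 + h) (v(h) = (h + h)*(h + 8*(-5)) = (2*h)*(h - 40) = (2*h)*(-40 + h) = 2*h*(-40 + h))
J = √141 ≈ 11.874
J + v(6*(-4))*x = √141 + (2*(6*(-4))*(-40 + 6*(-4)))*(-218) = √141 + (2*(-24)*(-40 - 24))*(-218) = √141 + (2*(-24)*(-64))*(-218) = √141 + 3072*(-218) = √141 - 669696 = -669696 + √141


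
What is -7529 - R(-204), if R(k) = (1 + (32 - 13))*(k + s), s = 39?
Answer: -4229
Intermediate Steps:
R(k) = 780 + 20*k (R(k) = (1 + (32 - 13))*(k + 39) = (1 + 19)*(39 + k) = 20*(39 + k) = 780 + 20*k)
-7529 - R(-204) = -7529 - (780 + 20*(-204)) = -7529 - (780 - 4080) = -7529 - 1*(-3300) = -7529 + 3300 = -4229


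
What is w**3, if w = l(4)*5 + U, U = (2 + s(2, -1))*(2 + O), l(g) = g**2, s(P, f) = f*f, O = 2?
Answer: 778688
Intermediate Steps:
s(P, f) = f**2
U = 12 (U = (2 + (-1)**2)*(2 + 2) = (2 + 1)*4 = 3*4 = 12)
w = 92 (w = 4**2*5 + 12 = 16*5 + 12 = 80 + 12 = 92)
w**3 = 92**3 = 778688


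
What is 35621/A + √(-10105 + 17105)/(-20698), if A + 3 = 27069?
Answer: 35621/27066 - 5*√70/10349 ≈ 1.3120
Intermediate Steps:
A = 27066 (A = -3 + 27069 = 27066)
35621/A + √(-10105 + 17105)/(-20698) = 35621/27066 + √(-10105 + 17105)/(-20698) = 35621*(1/27066) + √7000*(-1/20698) = 35621/27066 + (10*√70)*(-1/20698) = 35621/27066 - 5*√70/10349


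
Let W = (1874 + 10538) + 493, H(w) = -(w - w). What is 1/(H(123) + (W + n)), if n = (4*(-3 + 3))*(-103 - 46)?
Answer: 1/12905 ≈ 7.7489e-5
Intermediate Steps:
H(w) = 0 (H(w) = -1*0 = 0)
W = 12905 (W = 12412 + 493 = 12905)
n = 0 (n = (4*0)*(-149) = 0*(-149) = 0)
1/(H(123) + (W + n)) = 1/(0 + (12905 + 0)) = 1/(0 + 12905) = 1/12905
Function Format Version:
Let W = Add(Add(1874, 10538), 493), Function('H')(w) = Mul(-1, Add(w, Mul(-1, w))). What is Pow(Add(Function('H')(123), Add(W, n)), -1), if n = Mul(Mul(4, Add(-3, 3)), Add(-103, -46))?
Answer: Rational(1, 12905) ≈ 7.7489e-5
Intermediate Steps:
Function('H')(w) = 0 (Function('H')(w) = Mul(-1, 0) = 0)
W = 12905 (W = Add(12412, 493) = 12905)
n = 0 (n = Mul(Mul(4, 0), -149) = Mul(0, -149) = 0)
Pow(Add(Function('H')(123), Add(W, n)), -1) = Pow(Add(0, Add(12905, 0)), -1) = Pow(Add(0, 12905), -1) = Pow(12905, -1) = Rational(1, 12905)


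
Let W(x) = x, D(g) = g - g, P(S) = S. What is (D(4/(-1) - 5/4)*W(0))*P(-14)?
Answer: 0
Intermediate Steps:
D(g) = 0
(D(4/(-1) - 5/4)*W(0))*P(-14) = (0*0)*(-14) = 0*(-14) = 0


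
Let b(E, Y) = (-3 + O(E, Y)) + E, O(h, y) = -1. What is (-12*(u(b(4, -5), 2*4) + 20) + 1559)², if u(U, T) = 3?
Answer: 1646089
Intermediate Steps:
b(E, Y) = -4 + E (b(E, Y) = (-3 - 1) + E = -4 + E)
(-12*(u(b(4, -5), 2*4) + 20) + 1559)² = (-12*(3 + 20) + 1559)² = (-12*23 + 1559)² = (-276 + 1559)² = 1283² = 1646089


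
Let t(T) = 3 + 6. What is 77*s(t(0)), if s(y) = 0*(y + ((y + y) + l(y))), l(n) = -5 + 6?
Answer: 0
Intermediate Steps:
t(T) = 9
l(n) = 1
s(y) = 0 (s(y) = 0*(y + ((y + y) + 1)) = 0*(y + (2*y + 1)) = 0*(y + (1 + 2*y)) = 0*(1 + 3*y) = 0)
77*s(t(0)) = 77*0 = 0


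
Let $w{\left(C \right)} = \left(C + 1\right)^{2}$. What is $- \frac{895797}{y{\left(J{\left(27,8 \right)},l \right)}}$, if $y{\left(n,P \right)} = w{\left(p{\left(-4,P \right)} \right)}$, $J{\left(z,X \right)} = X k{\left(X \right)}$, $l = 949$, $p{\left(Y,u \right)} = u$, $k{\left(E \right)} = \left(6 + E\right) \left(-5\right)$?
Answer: $- \frac{895797}{902500} \approx -0.99257$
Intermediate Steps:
$k{\left(E \right)} = -30 - 5 E$
$w{\left(C \right)} = \left(1 + C\right)^{2}$
$J{\left(z,X \right)} = X \left(-30 - 5 X\right)$
$y{\left(n,P \right)} = \left(1 + P\right)^{2}$
$- \frac{895797}{y{\left(J{\left(27,8 \right)},l \right)}} = - \frac{895797}{\left(1 + 949\right)^{2}} = - \frac{895797}{950^{2}} = - \frac{895797}{902500}$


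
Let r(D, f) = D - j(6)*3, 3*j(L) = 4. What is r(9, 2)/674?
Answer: 5/674 ≈ 0.0074184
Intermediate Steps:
j(L) = 4/3 (j(L) = (⅓)*4 = 4/3)
r(D, f) = -4 + D (r(D, f) = D - 4*3/3 = D - 1*4 = D - 4 = -4 + D)
r(9, 2)/674 = (-4 + 9)/674 = (1/674)*5 = 5/674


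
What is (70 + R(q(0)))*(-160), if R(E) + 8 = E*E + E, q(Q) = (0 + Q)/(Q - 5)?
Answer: -9920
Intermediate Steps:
q(Q) = Q/(-5 + Q)
R(E) = -8 + E + E**2 (R(E) = -8 + (E*E + E) = -8 + (E**2 + E) = -8 + (E + E**2) = -8 + E + E**2)
(70 + R(q(0)))*(-160) = (70 + (-8 + 0/(-5 + 0) + (0/(-5 + 0))**2))*(-160) = (70 + (-8 + 0/(-5) + (0/(-5))**2))*(-160) = (70 + (-8 + 0*(-1/5) + (0*(-1/5))**2))*(-160) = (70 + (-8 + 0 + 0**2))*(-160) = (70 + (-8 + 0 + 0))*(-160) = (70 - 8)*(-160) = 62*(-160) = -9920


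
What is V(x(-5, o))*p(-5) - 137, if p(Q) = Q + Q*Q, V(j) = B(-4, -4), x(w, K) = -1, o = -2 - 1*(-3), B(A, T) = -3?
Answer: -197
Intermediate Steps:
o = 1 (o = -2 + 3 = 1)
V(j) = -3
p(Q) = Q + Q²
V(x(-5, o))*p(-5) - 137 = -(-15)*(1 - 5) - 137 = -(-15)*(-4) - 137 = -3*20 - 137 = -60 - 137 = -197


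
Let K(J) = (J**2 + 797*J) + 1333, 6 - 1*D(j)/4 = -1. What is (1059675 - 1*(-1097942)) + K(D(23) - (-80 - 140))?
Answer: 2418110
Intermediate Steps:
D(j) = 28 (D(j) = 24 - 4*(-1) = 24 + 4 = 28)
K(J) = 1333 + J**2 + 797*J
(1059675 - 1*(-1097942)) + K(D(23) - (-80 - 140)) = (1059675 - 1*(-1097942)) + (1333 + (28 - (-80 - 140))**2 + 797*(28 - (-80 - 140))) = (1059675 + 1097942) + (1333 + (28 - 1*(-220))**2 + 797*(28 - 1*(-220))) = 2157617 + (1333 + (28 + 220)**2 + 797*(28 + 220)) = 2157617 + (1333 + 248**2 + 797*248) = 2157617 + (1333 + 61504 + 197656) = 2157617 + 260493 = 2418110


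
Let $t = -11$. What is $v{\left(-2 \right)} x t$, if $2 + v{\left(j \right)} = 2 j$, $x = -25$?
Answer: $-1650$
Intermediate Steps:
$v{\left(j \right)} = -2 + 2 j$
$v{\left(-2 \right)} x t = \left(-2 + 2 \left(-2\right)\right) \left(-25\right) \left(-11\right) = \left(-2 - 4\right) \left(-25\right) \left(-11\right) = \left(-6\right) \left(-25\right) \left(-11\right) = 150 \left(-11\right) = -1650$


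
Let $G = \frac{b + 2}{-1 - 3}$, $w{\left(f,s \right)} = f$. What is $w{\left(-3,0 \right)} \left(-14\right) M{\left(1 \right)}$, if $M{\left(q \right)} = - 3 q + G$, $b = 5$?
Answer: $- \frac{399}{2} \approx -199.5$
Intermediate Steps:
$G = - \frac{7}{4}$ ($G = \frac{5 + 2}{-1 - 3} = \frac{7}{-4} = 7 \left(- \frac{1}{4}\right) = - \frac{7}{4} \approx -1.75$)
$M{\left(q \right)} = - \frac{7}{4} - 3 q$ ($M{\left(q \right)} = - 3 q - \frac{7}{4} = - \frac{7}{4} - 3 q$)
$w{\left(-3,0 \right)} \left(-14\right) M{\left(1 \right)} = \left(-3\right) \left(-14\right) \left(- \frac{7}{4} - 3\right) = 42 \left(- \frac{7}{4} - 3\right) = 42 \left(- \frac{19}{4}\right) = - \frac{399}{2}$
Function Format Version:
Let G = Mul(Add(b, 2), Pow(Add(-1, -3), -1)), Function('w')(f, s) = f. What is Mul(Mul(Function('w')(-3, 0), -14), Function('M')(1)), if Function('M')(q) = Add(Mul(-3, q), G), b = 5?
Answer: Rational(-399, 2) ≈ -199.50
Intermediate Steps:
G = Rational(-7, 4) (G = Mul(Add(5, 2), Pow(Add(-1, -3), -1)) = Mul(7, Pow(-4, -1)) = Mul(7, Rational(-1, 4)) = Rational(-7, 4) ≈ -1.7500)
Function('M')(q) = Add(Rational(-7, 4), Mul(-3, q)) (Function('M')(q) = Add(Mul(-3, q), Rational(-7, 4)) = Add(Rational(-7, 4), Mul(-3, q)))
Mul(Mul(Function('w')(-3, 0), -14), Function('M')(1)) = Mul(Mul(-3, -14), Add(Rational(-7, 4), Mul(-3, 1))) = Mul(42, Add(Rational(-7, 4), -3)) = Mul(42, Rational(-19, 4)) = Rational(-399, 2)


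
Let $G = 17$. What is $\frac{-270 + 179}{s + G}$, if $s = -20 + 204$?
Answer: $- \frac{91}{201} \approx -0.45274$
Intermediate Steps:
$s = 184$
$\frac{-270 + 179}{s + G} = \frac{-270 + 179}{184 + 17} = - \frac{91}{201}$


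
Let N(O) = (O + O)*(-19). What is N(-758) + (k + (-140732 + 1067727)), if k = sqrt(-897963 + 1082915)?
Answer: 955799 + 2*sqrt(46238) ≈ 9.5623e+5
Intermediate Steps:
N(O) = -38*O (N(O) = (2*O)*(-19) = -38*O)
k = 2*sqrt(46238) (k = sqrt(184952) = 2*sqrt(46238) ≈ 430.06)
N(-758) + (k + (-140732 + 1067727)) = -38*(-758) + (2*sqrt(46238) + (-140732 + 1067727)) = 28804 + (2*sqrt(46238) + 926995) = 28804 + (926995 + 2*sqrt(46238)) = 955799 + 2*sqrt(46238)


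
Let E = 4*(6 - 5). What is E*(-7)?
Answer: -28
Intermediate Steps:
E = 4 (E = 4*1 = 4)
E*(-7) = 4*(-7) = -28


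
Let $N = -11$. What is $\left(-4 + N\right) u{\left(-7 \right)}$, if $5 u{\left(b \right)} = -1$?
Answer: $3$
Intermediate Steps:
$u{\left(b \right)} = - \frac{1}{5}$ ($u{\left(b \right)} = \frac{1}{5} \left(-1\right) = - \frac{1}{5}$)
$\left(-4 + N\right) u{\left(-7 \right)} = \left(-4 - 11\right) \left(- \frac{1}{5}\right) = \left(-15\right) \left(- \frac{1}{5}\right) = 3$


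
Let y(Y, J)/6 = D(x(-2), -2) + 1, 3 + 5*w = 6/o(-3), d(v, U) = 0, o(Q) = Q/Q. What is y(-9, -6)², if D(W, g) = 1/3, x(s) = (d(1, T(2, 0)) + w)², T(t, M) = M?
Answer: 64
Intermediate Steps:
o(Q) = 1
w = ⅗ (w = -⅗ + (6/1)/5 = -⅗ + (6*1)/5 = -⅗ + (⅕)*6 = -⅗ + 6/5 = ⅗ ≈ 0.60000)
x(s) = 9/25 (x(s) = (0 + ⅗)² = (⅗)² = 9/25)
D(W, g) = ⅓
y(Y, J) = 8 (y(Y, J) = 6*(⅓ + 1) = 6*(4/3) = 8)
y(-9, -6)² = 8² = 64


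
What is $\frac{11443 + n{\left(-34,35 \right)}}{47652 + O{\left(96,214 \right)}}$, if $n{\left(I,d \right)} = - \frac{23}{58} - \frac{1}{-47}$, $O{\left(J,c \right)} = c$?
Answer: $\frac{4456085}{18640388} \approx 0.23906$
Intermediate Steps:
$n{\left(I,d \right)} = - \frac{1023}{2726}$ ($n{\left(I,d \right)} = \left(-23\right) \frac{1}{58} - - \frac{1}{47} = - \frac{23}{58} + \frac{1}{47} = - \frac{1023}{2726}$)
$\frac{11443 + n{\left(-34,35 \right)}}{47652 + O{\left(96,214 \right)}} = \frac{11443 - \frac{1023}{2726}}{47652 + 214} = \frac{31192595}{2726 \cdot 47866} = \frac{31192595}{2726} \cdot \frac{1}{47866} = \frac{4456085}{18640388}$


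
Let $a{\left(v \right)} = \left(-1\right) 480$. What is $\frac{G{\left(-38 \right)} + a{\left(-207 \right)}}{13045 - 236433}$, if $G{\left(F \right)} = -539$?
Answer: $\frac{1019}{223388} \approx 0.0045616$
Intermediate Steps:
$a{\left(v \right)} = -480$
$\frac{G{\left(-38 \right)} + a{\left(-207 \right)}}{13045 - 236433} = \frac{-539 - 480}{13045 - 236433} = - \frac{1019}{-223388} = \left(-1019\right) \left(- \frac{1}{223388}\right) = \frac{1019}{223388}$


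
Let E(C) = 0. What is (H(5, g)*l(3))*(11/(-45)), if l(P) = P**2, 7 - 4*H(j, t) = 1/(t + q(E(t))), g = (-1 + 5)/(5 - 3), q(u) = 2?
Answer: -297/80 ≈ -3.7125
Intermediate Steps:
g = 2 (g = 4/2 = 4*(1/2) = 2)
H(j, t) = 7/4 - 1/(4*(2 + t)) (H(j, t) = 7/4 - 1/(4*(t + 2)) = 7/4 - 1/(4*(2 + t)))
(H(5, g)*l(3))*(11/(-45)) = (((13 + 7*2)/(4*(2 + 2)))*3**2)*(11/(-45)) = (((1/4)*(13 + 14)/4)*9)*(11*(-1/45)) = (((1/4)*(1/4)*27)*9)*(-11/45) = ((27/16)*9)*(-11/45) = (243/16)*(-11/45) = -297/80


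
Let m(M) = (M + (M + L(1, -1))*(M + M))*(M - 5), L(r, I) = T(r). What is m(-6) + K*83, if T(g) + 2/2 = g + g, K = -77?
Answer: -6985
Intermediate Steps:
T(g) = -1 + 2*g (T(g) = -1 + (g + g) = -1 + 2*g)
L(r, I) = -1 + 2*r
m(M) = (-5 + M)*(M + 2*M*(1 + M)) (m(M) = (M + (M + (-1 + 2*1))*(M + M))*(M - 5) = (M + (M + (-1 + 2))*(2*M))*(-5 + M) = (M + (M + 1)*(2*M))*(-5 + M) = (M + (1 + M)*(2*M))*(-5 + M) = (M + 2*M*(1 + M))*(-5 + M) = (-5 + M)*(M + 2*M*(1 + M)))
m(-6) + K*83 = -6*(-15 - 7*(-6) + 2*(-6)²) - 77*83 = -6*(-15 + 42 + 2*36) - 6391 = -6*(-15 + 42 + 72) - 6391 = -6*99 - 6391 = -594 - 6391 = -6985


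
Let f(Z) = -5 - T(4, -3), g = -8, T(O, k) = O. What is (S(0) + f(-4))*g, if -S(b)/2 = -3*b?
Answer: 72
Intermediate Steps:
S(b) = 6*b (S(b) = -(-6)*b = 6*b)
f(Z) = -9 (f(Z) = -5 - 1*4 = -5 - 4 = -9)
(S(0) + f(-4))*g = (6*0 - 9)*(-8) = (0 - 9)*(-8) = -9*(-8) = 72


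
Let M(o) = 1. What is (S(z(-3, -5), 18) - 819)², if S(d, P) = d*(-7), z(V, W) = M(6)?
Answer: 682276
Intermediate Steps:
z(V, W) = 1
S(d, P) = -7*d
(S(z(-3, -5), 18) - 819)² = (-7*1 - 819)² = (-7 - 819)² = (-826)² = 682276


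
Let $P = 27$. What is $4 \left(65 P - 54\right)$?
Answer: $6804$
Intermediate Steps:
$4 \left(65 P - 54\right) = 4 \left(65 \cdot 27 - 54\right) = 4 \left(1755 - 54\right) = 4 \cdot 1701 = 6804$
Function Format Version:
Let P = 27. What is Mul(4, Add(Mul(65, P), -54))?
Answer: 6804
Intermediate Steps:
Mul(4, Add(Mul(65, P), -54)) = Mul(4, Add(Mul(65, 27), -54)) = Mul(4, Add(1755, -54)) = Mul(4, 1701) = 6804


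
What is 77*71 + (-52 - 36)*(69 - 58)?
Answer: 4499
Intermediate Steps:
77*71 + (-52 - 36)*(69 - 58) = 5467 - 88*11 = 5467 - 968 = 4499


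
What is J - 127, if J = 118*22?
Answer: 2469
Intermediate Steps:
J = 2596
J - 127 = 2596 - 127 = 2469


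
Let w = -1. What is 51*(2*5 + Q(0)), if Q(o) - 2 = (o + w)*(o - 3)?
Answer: 765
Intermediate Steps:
Q(o) = 2 + (-1 + o)*(-3 + o) (Q(o) = 2 + (o - 1)*(o - 3) = 2 + (-1 + o)*(-3 + o))
51*(2*5 + Q(0)) = 51*(2*5 + (5 + 0² - 4*0)) = 51*(10 + (5 + 0 + 0)) = 51*(10 + 5) = 51*15 = 765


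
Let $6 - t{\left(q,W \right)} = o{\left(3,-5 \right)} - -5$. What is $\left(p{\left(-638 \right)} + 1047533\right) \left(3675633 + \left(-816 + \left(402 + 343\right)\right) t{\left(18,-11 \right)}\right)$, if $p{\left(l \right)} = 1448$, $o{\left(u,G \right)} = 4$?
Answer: $3855892612926$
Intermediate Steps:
$t{\left(q,W \right)} = -3$ ($t{\left(q,W \right)} = 6 - \left(4 - -5\right) = 6 - \left(4 + 5\right) = 6 - 9 = -3$)
$\left(p{\left(-638 \right)} + 1047533\right) \left(3675633 + \left(-816 + \left(402 + 343\right)\right) t{\left(18,-11 \right)}\right) = \left(1448 + 1047533\right) \left(3675633 + \left(-816 + \left(402 + 343\right)\right) \left(-3\right)\right) = 1048981 \left(3675633 + \left(-816 + 745\right) \left(-3\right)\right) = 1048981 \left(3675633 - -213\right) = 1048981 \left(3675633 + 213\right) = 1048981 \cdot 3675846 = 3855892612926$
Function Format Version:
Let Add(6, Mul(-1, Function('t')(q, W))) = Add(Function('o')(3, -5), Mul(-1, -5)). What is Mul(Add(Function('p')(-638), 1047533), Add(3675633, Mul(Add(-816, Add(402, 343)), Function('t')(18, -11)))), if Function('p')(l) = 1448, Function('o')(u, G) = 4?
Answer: 3855892612926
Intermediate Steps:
Function('t')(q, W) = -3 (Function('t')(q, W) = Add(6, Mul(-1, Add(4, Mul(-1, -5)))) = Add(6, Mul(-1, Add(4, 5))) = Add(6, Mul(-1, 9)) = Add(6, -9) = -3)
Mul(Add(Function('p')(-638), 1047533), Add(3675633, Mul(Add(-816, Add(402, 343)), Function('t')(18, -11)))) = Mul(Add(1448, 1047533), Add(3675633, Mul(Add(-816, Add(402, 343)), -3))) = Mul(1048981, Add(3675633, Mul(Add(-816, 745), -3))) = Mul(1048981, Add(3675633, Mul(-71, -3))) = Mul(1048981, Add(3675633, 213)) = Mul(1048981, 3675846) = 3855892612926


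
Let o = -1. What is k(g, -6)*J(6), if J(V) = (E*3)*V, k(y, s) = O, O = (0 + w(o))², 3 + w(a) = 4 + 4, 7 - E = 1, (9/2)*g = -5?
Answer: 2700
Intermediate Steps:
g = -10/9 (g = (2/9)*(-5) = -10/9 ≈ -1.1111)
E = 6 (E = 7 - 1*1 = 7 - 1 = 6)
w(a) = 5 (w(a) = -3 + (4 + 4) = -3 + 8 = 5)
O = 25 (O = (0 + 5)² = 5² = 25)
k(y, s) = 25
J(V) = 18*V (J(V) = (6*3)*V = 18*V)
k(g, -6)*J(6) = 25*(18*6) = 25*108 = 2700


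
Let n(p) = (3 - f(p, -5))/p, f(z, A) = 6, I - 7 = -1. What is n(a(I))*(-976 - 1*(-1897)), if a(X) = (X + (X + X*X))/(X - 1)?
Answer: -4605/16 ≈ -287.81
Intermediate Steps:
I = 6 (I = 7 - 1 = 6)
a(X) = (X² + 2*X)/(-1 + X) (a(X) = (X + (X + X²))/(-1 + X) = (X² + 2*X)/(-1 + X))
n(p) = -3/p (n(p) = (3 - 1*6)/p = (3 - 6)/p = -3/p)
n(a(I))*(-976 - 1*(-1897)) = (-3*(-1 + 6)/(6*(2 + 6)))*(-976 - 1*(-1897)) = (-3/(6*8/5))*(-976 + 1897) = -3/(6*(⅕)*8)*921 = -3/48/5*921 = -3*5/48*921 = -5/16*921 = -4605/16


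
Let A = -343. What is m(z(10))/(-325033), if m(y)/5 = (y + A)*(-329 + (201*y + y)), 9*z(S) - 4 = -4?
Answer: -564235/325033 ≈ -1.7359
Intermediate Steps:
z(S) = 0 (z(S) = 4/9 + (⅑)*(-4) = 4/9 - 4/9 = 0)
m(y) = 5*(-343 + y)*(-329 + 202*y) (m(y) = 5*((y - 343)*(-329 + (201*y + y))) = 5*((-343 + y)*(-329 + 202*y)) = 5*(-343 + y)*(-329 + 202*y))
m(z(10))/(-325033) = (564235 - 348075*0 + 1010*0²)/(-325033) = (564235 + 0 + 1010*0)*(-1/325033) = (564235 + 0 + 0)*(-1/325033) = 564235*(-1/325033) = -564235/325033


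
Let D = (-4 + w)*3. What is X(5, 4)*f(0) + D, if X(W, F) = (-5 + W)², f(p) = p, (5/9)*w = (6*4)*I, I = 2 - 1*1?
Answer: 588/5 ≈ 117.60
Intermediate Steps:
I = 1 (I = 2 - 1 = 1)
w = 216/5 (w = 9*((6*4)*1)/5 = 9*(24*1)/5 = (9/5)*24 = 216/5 ≈ 43.200)
D = 588/5 (D = (-4 + 216/5)*3 = (196/5)*3 = 588/5 ≈ 117.60)
X(5, 4)*f(0) + D = (-5 + 5)²*0 + 588/5 = 0²*0 + 588/5 = 0*0 + 588/5 = 0 + 588/5 = 588/5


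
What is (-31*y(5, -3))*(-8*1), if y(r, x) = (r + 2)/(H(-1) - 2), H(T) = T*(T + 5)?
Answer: -868/3 ≈ -289.33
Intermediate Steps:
H(T) = T*(5 + T)
y(r, x) = -⅓ - r/6 (y(r, x) = (r + 2)/(-(5 - 1) - 2) = (2 + r)/(-1*4 - 2) = (2 + r)/(-4 - 2) = (2 + r)/(-6) = (2 + r)*(-⅙) = -⅓ - r/6)
(-31*y(5, -3))*(-8*1) = (-31*(-⅓ - ⅙*5))*(-8*1) = -31*(-⅓ - ⅚)*(-8) = -31*(-7/6)*(-8) = (217/6)*(-8) = -868/3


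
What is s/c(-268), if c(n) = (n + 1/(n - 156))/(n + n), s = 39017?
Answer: 8867159488/113633 ≈ 78033.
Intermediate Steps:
c(n) = (n + 1/(-156 + n))/(2*n) (c(n) = (n + 1/(-156 + n))/((2*n)) = (n + 1/(-156 + n))*(1/(2*n)) = (n + 1/(-156 + n))/(2*n))
s/c(-268) = 39017/(((1/2)*(1 + (-268)**2 - 156*(-268))/(-268*(-156 - 268)))) = 39017/(((1/2)*(-1/268)*(1 + 71824 + 41808)/(-424))) = 39017/(((1/2)*(-1/268)*(-1/424)*113633)) = 39017/(113633/227264) = 39017*(227264/113633) = 8867159488/113633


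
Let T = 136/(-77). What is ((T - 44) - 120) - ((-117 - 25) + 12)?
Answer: -2754/77 ≈ -35.766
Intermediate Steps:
T = -136/77 (T = 136*(-1/77) = -136/77 ≈ -1.7662)
((T - 44) - 120) - ((-117 - 25) + 12) = ((-136/77 - 44) - 120) - ((-117 - 25) + 12) = (-3524/77 - 120) - (-142 + 12) = -12764/77 - 1*(-130) = -12764/77 + 130 = -2754/77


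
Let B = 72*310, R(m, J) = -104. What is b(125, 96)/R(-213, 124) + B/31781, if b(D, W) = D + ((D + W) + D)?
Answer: -12647571/3305224 ≈ -3.8265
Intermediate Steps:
B = 22320
b(D, W) = W + 3*D (b(D, W) = D + (W + 2*D) = W + 3*D)
b(125, 96)/R(-213, 124) + B/31781 = (96 + 3*125)/(-104) + 22320/31781 = (96 + 375)*(-1/104) + 22320*(1/31781) = 471*(-1/104) + 22320/31781 = -471/104 + 22320/31781 = -12647571/3305224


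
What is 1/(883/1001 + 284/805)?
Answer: 115115/142157 ≈ 0.80977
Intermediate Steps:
1/(883/1001 + 284/805) = 1/(142157/115115) = 115115/142157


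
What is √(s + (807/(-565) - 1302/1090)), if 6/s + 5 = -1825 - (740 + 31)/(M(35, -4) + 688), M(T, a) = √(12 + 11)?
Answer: √(-4182575132762870 - 6075608437550*√23)/(61585*√(419937 + 610*√23)) ≈ 1.6205*I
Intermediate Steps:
M(T, a) = √23
s = 6/(-1830 - 771/(688 + √23)) (s = 6/(-5 + (-1825 - (740 + 31)/(√23 + 688))) = 6/(-5 + (-1825 - 771/(688 + √23))) = 6/(-1830 - 771/(688 + √23)) ≈ -0.0032767)
√(s + (807/(-565) - 1302/1090)) = √((-577805252/176338525669 - 514*√23/176338525669) + (807/(-565) - 1302/1090)) = √((-577805252/176338525669 - 514*√23/176338525669) + (807*(-1/565) - 1302*1/1090)) = √((-577805252/176338525669 - 514*√23/176338525669) + (-807/565 - 651/545)) = √((-577805252/176338525669 - 514*√23/176338525669) - 161526/61585) = √(-28518840833655314/10859808103325365 - 514*√23/176338525669)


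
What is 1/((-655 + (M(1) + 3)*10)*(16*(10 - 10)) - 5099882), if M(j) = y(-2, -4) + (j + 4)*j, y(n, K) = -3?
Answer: -1/5099882 ≈ -1.9608e-7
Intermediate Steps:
M(j) = -3 + j*(4 + j) (M(j) = -3 + (j + 4)*j = -3 + (4 + j)*j = -3 + j*(4 + j))
1/((-655 + (M(1) + 3)*10)*(16*(10 - 10)) - 5099882) = 1/((-655 + ((-3 + 1² + 4*1) + 3)*10)*(16*(10 - 10)) - 5099882) = 1/((-655 + ((-3 + 1 + 4) + 3)*10)*(16*0) - 5099882) = 1/((-655 + (2 + 3)*10)*0 - 5099882) = 1/((-655 + 5*10)*0 - 5099882) = 1/((-655 + 50)*0 - 5099882) = 1/(-605*0 - 5099882) = 1/(0 - 5099882) = 1/(-5099882) = -1/5099882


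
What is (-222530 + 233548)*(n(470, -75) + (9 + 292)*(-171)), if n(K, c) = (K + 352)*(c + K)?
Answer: 3010326942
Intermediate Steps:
n(K, c) = (352 + K)*(K + c)
(-222530 + 233548)*(n(470, -75) + (9 + 292)*(-171)) = (-222530 + 233548)*((470² + 352*470 + 352*(-75) + 470*(-75)) + (9 + 292)*(-171)) = 11018*((220900 + 165440 - 26400 - 35250) + 301*(-171)) = 11018*(324690 - 51471) = 11018*273219 = 3010326942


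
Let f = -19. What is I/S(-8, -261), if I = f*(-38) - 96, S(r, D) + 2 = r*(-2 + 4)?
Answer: -313/9 ≈ -34.778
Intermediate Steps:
S(r, D) = -2 + 2*r (S(r, D) = -2 + r*(-2 + 4) = -2 + r*2 = -2 + 2*r)
I = 626 (I = -19*(-38) - 96 = 722 - 96 = 626)
I/S(-8, -261) = 626/(-2 + 2*(-8)) = 626/(-2 - 16) = 626/(-18) = 626*(-1/18) = -313/9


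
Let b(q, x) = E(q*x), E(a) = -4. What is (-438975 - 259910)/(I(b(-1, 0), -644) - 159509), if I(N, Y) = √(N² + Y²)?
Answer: 111478447465/25442706329 + 2795540*√25922/25442706329 ≈ 4.3992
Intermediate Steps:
b(q, x) = -4
(-438975 - 259910)/(I(b(-1, 0), -644) - 159509) = (-438975 - 259910)/(√((-4)² + (-644)²) - 159509) = -698885/(√(16 + 414736) - 159509) = -698885/(√414752 - 159509) = -698885/(4*√25922 - 159509) = -698885/(-159509 + 4*√25922)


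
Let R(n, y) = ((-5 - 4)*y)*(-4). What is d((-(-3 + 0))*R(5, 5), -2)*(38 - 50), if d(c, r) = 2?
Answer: -24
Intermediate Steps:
R(n, y) = 36*y (R(n, y) = -9*y*(-4) = 36*y)
d((-(-3 + 0))*R(5, 5), -2)*(38 - 50) = 2*(38 - 50) = 2*(-12) = -24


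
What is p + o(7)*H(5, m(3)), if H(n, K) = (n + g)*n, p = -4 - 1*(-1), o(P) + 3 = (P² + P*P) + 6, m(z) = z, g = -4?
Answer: 502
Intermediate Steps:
o(P) = 3 + 2*P² (o(P) = -3 + ((P² + P*P) + 6) = -3 + ((P² + P²) + 6) = -3 + (2*P² + 6) = -3 + (6 + 2*P²) = 3 + 2*P²)
p = -3 (p = -4 + 1 = -3)
H(n, K) = n*(-4 + n) (H(n, K) = (n - 4)*n = (-4 + n)*n = n*(-4 + n))
p + o(7)*H(5, m(3)) = -3 + (3 + 2*7²)*(5*(-4 + 5)) = -3 + (3 + 2*49)*(5*1) = -3 + (3 + 98)*5 = -3 + 101*5 = -3 + 505 = 502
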